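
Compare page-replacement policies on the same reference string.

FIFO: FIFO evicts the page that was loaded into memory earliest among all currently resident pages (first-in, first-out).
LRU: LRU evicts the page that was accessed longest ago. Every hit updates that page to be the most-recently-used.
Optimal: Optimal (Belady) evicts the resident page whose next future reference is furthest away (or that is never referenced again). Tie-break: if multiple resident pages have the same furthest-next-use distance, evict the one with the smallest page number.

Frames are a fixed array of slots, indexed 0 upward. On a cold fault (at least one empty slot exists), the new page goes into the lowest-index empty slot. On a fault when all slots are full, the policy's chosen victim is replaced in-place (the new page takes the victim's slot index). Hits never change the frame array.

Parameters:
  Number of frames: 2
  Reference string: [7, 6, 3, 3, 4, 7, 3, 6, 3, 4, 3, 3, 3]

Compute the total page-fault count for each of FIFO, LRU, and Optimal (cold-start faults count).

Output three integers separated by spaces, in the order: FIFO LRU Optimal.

Answer: 9 8 7

Derivation:
--- FIFO ---
  step 0: ref 7 -> FAULT, frames=[7,-] (faults so far: 1)
  step 1: ref 6 -> FAULT, frames=[7,6] (faults so far: 2)
  step 2: ref 3 -> FAULT, evict 7, frames=[3,6] (faults so far: 3)
  step 3: ref 3 -> HIT, frames=[3,6] (faults so far: 3)
  step 4: ref 4 -> FAULT, evict 6, frames=[3,4] (faults so far: 4)
  step 5: ref 7 -> FAULT, evict 3, frames=[7,4] (faults so far: 5)
  step 6: ref 3 -> FAULT, evict 4, frames=[7,3] (faults so far: 6)
  step 7: ref 6 -> FAULT, evict 7, frames=[6,3] (faults so far: 7)
  step 8: ref 3 -> HIT, frames=[6,3] (faults so far: 7)
  step 9: ref 4 -> FAULT, evict 3, frames=[6,4] (faults so far: 8)
  step 10: ref 3 -> FAULT, evict 6, frames=[3,4] (faults so far: 9)
  step 11: ref 3 -> HIT, frames=[3,4] (faults so far: 9)
  step 12: ref 3 -> HIT, frames=[3,4] (faults so far: 9)
  FIFO total faults: 9
--- LRU ---
  step 0: ref 7 -> FAULT, frames=[7,-] (faults so far: 1)
  step 1: ref 6 -> FAULT, frames=[7,6] (faults so far: 2)
  step 2: ref 3 -> FAULT, evict 7, frames=[3,6] (faults so far: 3)
  step 3: ref 3 -> HIT, frames=[3,6] (faults so far: 3)
  step 4: ref 4 -> FAULT, evict 6, frames=[3,4] (faults so far: 4)
  step 5: ref 7 -> FAULT, evict 3, frames=[7,4] (faults so far: 5)
  step 6: ref 3 -> FAULT, evict 4, frames=[7,3] (faults so far: 6)
  step 7: ref 6 -> FAULT, evict 7, frames=[6,3] (faults so far: 7)
  step 8: ref 3 -> HIT, frames=[6,3] (faults so far: 7)
  step 9: ref 4 -> FAULT, evict 6, frames=[4,3] (faults so far: 8)
  step 10: ref 3 -> HIT, frames=[4,3] (faults so far: 8)
  step 11: ref 3 -> HIT, frames=[4,3] (faults so far: 8)
  step 12: ref 3 -> HIT, frames=[4,3] (faults so far: 8)
  LRU total faults: 8
--- Optimal ---
  step 0: ref 7 -> FAULT, frames=[7,-] (faults so far: 1)
  step 1: ref 6 -> FAULT, frames=[7,6] (faults so far: 2)
  step 2: ref 3 -> FAULT, evict 6, frames=[7,3] (faults so far: 3)
  step 3: ref 3 -> HIT, frames=[7,3] (faults so far: 3)
  step 4: ref 4 -> FAULT, evict 3, frames=[7,4] (faults so far: 4)
  step 5: ref 7 -> HIT, frames=[7,4] (faults so far: 4)
  step 6: ref 3 -> FAULT, evict 7, frames=[3,4] (faults so far: 5)
  step 7: ref 6 -> FAULT, evict 4, frames=[3,6] (faults so far: 6)
  step 8: ref 3 -> HIT, frames=[3,6] (faults so far: 6)
  step 9: ref 4 -> FAULT, evict 6, frames=[3,4] (faults so far: 7)
  step 10: ref 3 -> HIT, frames=[3,4] (faults so far: 7)
  step 11: ref 3 -> HIT, frames=[3,4] (faults so far: 7)
  step 12: ref 3 -> HIT, frames=[3,4] (faults so far: 7)
  Optimal total faults: 7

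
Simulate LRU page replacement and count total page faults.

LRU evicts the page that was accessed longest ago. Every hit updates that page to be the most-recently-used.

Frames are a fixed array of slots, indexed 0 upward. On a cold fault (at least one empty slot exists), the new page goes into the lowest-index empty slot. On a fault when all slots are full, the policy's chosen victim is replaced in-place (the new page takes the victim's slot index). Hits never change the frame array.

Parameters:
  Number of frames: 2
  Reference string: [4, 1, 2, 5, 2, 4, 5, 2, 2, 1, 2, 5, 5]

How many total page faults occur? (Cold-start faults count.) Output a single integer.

Step 0: ref 4 → FAULT, frames=[4,-]
Step 1: ref 1 → FAULT, frames=[4,1]
Step 2: ref 2 → FAULT (evict 4), frames=[2,1]
Step 3: ref 5 → FAULT (evict 1), frames=[2,5]
Step 4: ref 2 → HIT, frames=[2,5]
Step 5: ref 4 → FAULT (evict 5), frames=[2,4]
Step 6: ref 5 → FAULT (evict 2), frames=[5,4]
Step 7: ref 2 → FAULT (evict 4), frames=[5,2]
Step 8: ref 2 → HIT, frames=[5,2]
Step 9: ref 1 → FAULT (evict 5), frames=[1,2]
Step 10: ref 2 → HIT, frames=[1,2]
Step 11: ref 5 → FAULT (evict 1), frames=[5,2]
Step 12: ref 5 → HIT, frames=[5,2]
Total faults: 9

Answer: 9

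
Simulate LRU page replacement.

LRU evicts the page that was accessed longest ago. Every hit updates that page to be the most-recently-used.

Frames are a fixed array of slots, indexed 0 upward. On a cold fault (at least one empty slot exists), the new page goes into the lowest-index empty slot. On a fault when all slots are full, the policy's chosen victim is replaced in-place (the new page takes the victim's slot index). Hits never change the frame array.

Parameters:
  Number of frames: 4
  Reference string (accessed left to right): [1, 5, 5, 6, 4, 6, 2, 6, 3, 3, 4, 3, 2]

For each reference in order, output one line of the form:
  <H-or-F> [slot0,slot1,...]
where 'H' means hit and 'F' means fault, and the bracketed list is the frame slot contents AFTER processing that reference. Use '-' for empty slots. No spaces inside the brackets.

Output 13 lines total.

F [1,-,-,-]
F [1,5,-,-]
H [1,5,-,-]
F [1,5,6,-]
F [1,5,6,4]
H [1,5,6,4]
F [2,5,6,4]
H [2,5,6,4]
F [2,3,6,4]
H [2,3,6,4]
H [2,3,6,4]
H [2,3,6,4]
H [2,3,6,4]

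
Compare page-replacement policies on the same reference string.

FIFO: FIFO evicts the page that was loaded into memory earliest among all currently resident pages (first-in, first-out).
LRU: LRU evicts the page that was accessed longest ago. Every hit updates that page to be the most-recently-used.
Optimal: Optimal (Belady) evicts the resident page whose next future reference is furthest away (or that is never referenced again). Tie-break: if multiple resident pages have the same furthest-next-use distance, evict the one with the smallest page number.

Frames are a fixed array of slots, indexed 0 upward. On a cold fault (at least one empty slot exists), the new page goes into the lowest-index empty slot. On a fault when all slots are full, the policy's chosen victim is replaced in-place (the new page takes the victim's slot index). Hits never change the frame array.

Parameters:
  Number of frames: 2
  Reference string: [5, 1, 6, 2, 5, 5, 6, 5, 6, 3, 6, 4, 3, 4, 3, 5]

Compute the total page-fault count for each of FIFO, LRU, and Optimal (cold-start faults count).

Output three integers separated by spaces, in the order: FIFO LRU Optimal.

--- FIFO ---
  step 0: ref 5 -> FAULT, frames=[5,-] (faults so far: 1)
  step 1: ref 1 -> FAULT, frames=[5,1] (faults so far: 2)
  step 2: ref 6 -> FAULT, evict 5, frames=[6,1] (faults so far: 3)
  step 3: ref 2 -> FAULT, evict 1, frames=[6,2] (faults so far: 4)
  step 4: ref 5 -> FAULT, evict 6, frames=[5,2] (faults so far: 5)
  step 5: ref 5 -> HIT, frames=[5,2] (faults so far: 5)
  step 6: ref 6 -> FAULT, evict 2, frames=[5,6] (faults so far: 6)
  step 7: ref 5 -> HIT, frames=[5,6] (faults so far: 6)
  step 8: ref 6 -> HIT, frames=[5,6] (faults so far: 6)
  step 9: ref 3 -> FAULT, evict 5, frames=[3,6] (faults so far: 7)
  step 10: ref 6 -> HIT, frames=[3,6] (faults so far: 7)
  step 11: ref 4 -> FAULT, evict 6, frames=[3,4] (faults so far: 8)
  step 12: ref 3 -> HIT, frames=[3,4] (faults so far: 8)
  step 13: ref 4 -> HIT, frames=[3,4] (faults so far: 8)
  step 14: ref 3 -> HIT, frames=[3,4] (faults so far: 8)
  step 15: ref 5 -> FAULT, evict 3, frames=[5,4] (faults so far: 9)
  FIFO total faults: 9
--- LRU ---
  step 0: ref 5 -> FAULT, frames=[5,-] (faults so far: 1)
  step 1: ref 1 -> FAULT, frames=[5,1] (faults so far: 2)
  step 2: ref 6 -> FAULT, evict 5, frames=[6,1] (faults so far: 3)
  step 3: ref 2 -> FAULT, evict 1, frames=[6,2] (faults so far: 4)
  step 4: ref 5 -> FAULT, evict 6, frames=[5,2] (faults so far: 5)
  step 5: ref 5 -> HIT, frames=[5,2] (faults so far: 5)
  step 6: ref 6 -> FAULT, evict 2, frames=[5,6] (faults so far: 6)
  step 7: ref 5 -> HIT, frames=[5,6] (faults so far: 6)
  step 8: ref 6 -> HIT, frames=[5,6] (faults so far: 6)
  step 9: ref 3 -> FAULT, evict 5, frames=[3,6] (faults so far: 7)
  step 10: ref 6 -> HIT, frames=[3,6] (faults so far: 7)
  step 11: ref 4 -> FAULT, evict 3, frames=[4,6] (faults so far: 8)
  step 12: ref 3 -> FAULT, evict 6, frames=[4,3] (faults so far: 9)
  step 13: ref 4 -> HIT, frames=[4,3] (faults so far: 9)
  step 14: ref 3 -> HIT, frames=[4,3] (faults so far: 9)
  step 15: ref 5 -> FAULT, evict 4, frames=[5,3] (faults so far: 10)
  LRU total faults: 10
--- Optimal ---
  step 0: ref 5 -> FAULT, frames=[5,-] (faults so far: 1)
  step 1: ref 1 -> FAULT, frames=[5,1] (faults so far: 2)
  step 2: ref 6 -> FAULT, evict 1, frames=[5,6] (faults so far: 3)
  step 3: ref 2 -> FAULT, evict 6, frames=[5,2] (faults so far: 4)
  step 4: ref 5 -> HIT, frames=[5,2] (faults so far: 4)
  step 5: ref 5 -> HIT, frames=[5,2] (faults so far: 4)
  step 6: ref 6 -> FAULT, evict 2, frames=[5,6] (faults so far: 5)
  step 7: ref 5 -> HIT, frames=[5,6] (faults so far: 5)
  step 8: ref 6 -> HIT, frames=[5,6] (faults so far: 5)
  step 9: ref 3 -> FAULT, evict 5, frames=[3,6] (faults so far: 6)
  step 10: ref 6 -> HIT, frames=[3,6] (faults so far: 6)
  step 11: ref 4 -> FAULT, evict 6, frames=[3,4] (faults so far: 7)
  step 12: ref 3 -> HIT, frames=[3,4] (faults so far: 7)
  step 13: ref 4 -> HIT, frames=[3,4] (faults so far: 7)
  step 14: ref 3 -> HIT, frames=[3,4] (faults so far: 7)
  step 15: ref 5 -> FAULT, evict 3, frames=[5,4] (faults so far: 8)
  Optimal total faults: 8

Answer: 9 10 8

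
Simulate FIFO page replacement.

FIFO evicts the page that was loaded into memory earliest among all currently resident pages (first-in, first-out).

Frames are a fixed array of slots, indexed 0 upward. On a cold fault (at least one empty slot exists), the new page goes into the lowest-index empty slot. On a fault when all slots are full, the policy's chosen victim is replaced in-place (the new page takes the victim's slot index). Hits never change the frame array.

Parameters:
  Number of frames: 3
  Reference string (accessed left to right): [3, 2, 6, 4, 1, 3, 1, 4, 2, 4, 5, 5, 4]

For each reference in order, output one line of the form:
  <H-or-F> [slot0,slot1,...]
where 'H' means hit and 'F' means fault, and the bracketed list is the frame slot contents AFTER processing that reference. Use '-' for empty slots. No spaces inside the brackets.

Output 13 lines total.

F [3,-,-]
F [3,2,-]
F [3,2,6]
F [4,2,6]
F [4,1,6]
F [4,1,3]
H [4,1,3]
H [4,1,3]
F [2,1,3]
F [2,4,3]
F [2,4,5]
H [2,4,5]
H [2,4,5]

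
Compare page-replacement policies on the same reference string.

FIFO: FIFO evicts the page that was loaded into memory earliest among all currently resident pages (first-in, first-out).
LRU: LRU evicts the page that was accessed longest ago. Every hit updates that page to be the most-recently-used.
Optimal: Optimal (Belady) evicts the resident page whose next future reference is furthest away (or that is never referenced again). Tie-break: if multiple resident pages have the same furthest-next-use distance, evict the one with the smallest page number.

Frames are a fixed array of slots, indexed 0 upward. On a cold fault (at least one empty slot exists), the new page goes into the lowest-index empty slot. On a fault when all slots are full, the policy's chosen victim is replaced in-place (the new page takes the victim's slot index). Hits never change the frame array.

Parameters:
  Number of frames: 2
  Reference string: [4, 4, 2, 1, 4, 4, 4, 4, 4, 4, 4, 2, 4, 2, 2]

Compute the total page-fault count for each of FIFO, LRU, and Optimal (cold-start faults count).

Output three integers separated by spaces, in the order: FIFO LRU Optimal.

Answer: 5 5 4

Derivation:
--- FIFO ---
  step 0: ref 4 -> FAULT, frames=[4,-] (faults so far: 1)
  step 1: ref 4 -> HIT, frames=[4,-] (faults so far: 1)
  step 2: ref 2 -> FAULT, frames=[4,2] (faults so far: 2)
  step 3: ref 1 -> FAULT, evict 4, frames=[1,2] (faults so far: 3)
  step 4: ref 4 -> FAULT, evict 2, frames=[1,4] (faults so far: 4)
  step 5: ref 4 -> HIT, frames=[1,4] (faults so far: 4)
  step 6: ref 4 -> HIT, frames=[1,4] (faults so far: 4)
  step 7: ref 4 -> HIT, frames=[1,4] (faults so far: 4)
  step 8: ref 4 -> HIT, frames=[1,4] (faults so far: 4)
  step 9: ref 4 -> HIT, frames=[1,4] (faults so far: 4)
  step 10: ref 4 -> HIT, frames=[1,4] (faults so far: 4)
  step 11: ref 2 -> FAULT, evict 1, frames=[2,4] (faults so far: 5)
  step 12: ref 4 -> HIT, frames=[2,4] (faults so far: 5)
  step 13: ref 2 -> HIT, frames=[2,4] (faults so far: 5)
  step 14: ref 2 -> HIT, frames=[2,4] (faults so far: 5)
  FIFO total faults: 5
--- LRU ---
  step 0: ref 4 -> FAULT, frames=[4,-] (faults so far: 1)
  step 1: ref 4 -> HIT, frames=[4,-] (faults so far: 1)
  step 2: ref 2 -> FAULT, frames=[4,2] (faults so far: 2)
  step 3: ref 1 -> FAULT, evict 4, frames=[1,2] (faults so far: 3)
  step 4: ref 4 -> FAULT, evict 2, frames=[1,4] (faults so far: 4)
  step 5: ref 4 -> HIT, frames=[1,4] (faults so far: 4)
  step 6: ref 4 -> HIT, frames=[1,4] (faults so far: 4)
  step 7: ref 4 -> HIT, frames=[1,4] (faults so far: 4)
  step 8: ref 4 -> HIT, frames=[1,4] (faults so far: 4)
  step 9: ref 4 -> HIT, frames=[1,4] (faults so far: 4)
  step 10: ref 4 -> HIT, frames=[1,4] (faults so far: 4)
  step 11: ref 2 -> FAULT, evict 1, frames=[2,4] (faults so far: 5)
  step 12: ref 4 -> HIT, frames=[2,4] (faults so far: 5)
  step 13: ref 2 -> HIT, frames=[2,4] (faults so far: 5)
  step 14: ref 2 -> HIT, frames=[2,4] (faults so far: 5)
  LRU total faults: 5
--- Optimal ---
  step 0: ref 4 -> FAULT, frames=[4,-] (faults so far: 1)
  step 1: ref 4 -> HIT, frames=[4,-] (faults so far: 1)
  step 2: ref 2 -> FAULT, frames=[4,2] (faults so far: 2)
  step 3: ref 1 -> FAULT, evict 2, frames=[4,1] (faults so far: 3)
  step 4: ref 4 -> HIT, frames=[4,1] (faults so far: 3)
  step 5: ref 4 -> HIT, frames=[4,1] (faults so far: 3)
  step 6: ref 4 -> HIT, frames=[4,1] (faults so far: 3)
  step 7: ref 4 -> HIT, frames=[4,1] (faults so far: 3)
  step 8: ref 4 -> HIT, frames=[4,1] (faults so far: 3)
  step 9: ref 4 -> HIT, frames=[4,1] (faults so far: 3)
  step 10: ref 4 -> HIT, frames=[4,1] (faults so far: 3)
  step 11: ref 2 -> FAULT, evict 1, frames=[4,2] (faults so far: 4)
  step 12: ref 4 -> HIT, frames=[4,2] (faults so far: 4)
  step 13: ref 2 -> HIT, frames=[4,2] (faults so far: 4)
  step 14: ref 2 -> HIT, frames=[4,2] (faults so far: 4)
  Optimal total faults: 4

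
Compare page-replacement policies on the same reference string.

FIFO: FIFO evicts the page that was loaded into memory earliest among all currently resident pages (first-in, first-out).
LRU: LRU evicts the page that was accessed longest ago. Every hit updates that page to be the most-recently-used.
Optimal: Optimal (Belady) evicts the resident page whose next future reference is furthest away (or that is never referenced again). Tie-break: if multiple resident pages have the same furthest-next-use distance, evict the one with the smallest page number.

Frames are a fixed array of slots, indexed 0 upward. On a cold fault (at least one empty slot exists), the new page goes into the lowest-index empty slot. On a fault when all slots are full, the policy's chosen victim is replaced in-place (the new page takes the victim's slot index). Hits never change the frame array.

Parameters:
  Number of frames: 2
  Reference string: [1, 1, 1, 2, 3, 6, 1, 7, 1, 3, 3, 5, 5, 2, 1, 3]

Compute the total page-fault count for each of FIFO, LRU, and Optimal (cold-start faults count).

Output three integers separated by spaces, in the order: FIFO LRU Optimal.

--- FIFO ---
  step 0: ref 1 -> FAULT, frames=[1,-] (faults so far: 1)
  step 1: ref 1 -> HIT, frames=[1,-] (faults so far: 1)
  step 2: ref 1 -> HIT, frames=[1,-] (faults so far: 1)
  step 3: ref 2 -> FAULT, frames=[1,2] (faults so far: 2)
  step 4: ref 3 -> FAULT, evict 1, frames=[3,2] (faults so far: 3)
  step 5: ref 6 -> FAULT, evict 2, frames=[3,6] (faults so far: 4)
  step 6: ref 1 -> FAULT, evict 3, frames=[1,6] (faults so far: 5)
  step 7: ref 7 -> FAULT, evict 6, frames=[1,7] (faults so far: 6)
  step 8: ref 1 -> HIT, frames=[1,7] (faults so far: 6)
  step 9: ref 3 -> FAULT, evict 1, frames=[3,7] (faults so far: 7)
  step 10: ref 3 -> HIT, frames=[3,7] (faults so far: 7)
  step 11: ref 5 -> FAULT, evict 7, frames=[3,5] (faults so far: 8)
  step 12: ref 5 -> HIT, frames=[3,5] (faults so far: 8)
  step 13: ref 2 -> FAULT, evict 3, frames=[2,5] (faults so far: 9)
  step 14: ref 1 -> FAULT, evict 5, frames=[2,1] (faults so far: 10)
  step 15: ref 3 -> FAULT, evict 2, frames=[3,1] (faults so far: 11)
  FIFO total faults: 11
--- LRU ---
  step 0: ref 1 -> FAULT, frames=[1,-] (faults so far: 1)
  step 1: ref 1 -> HIT, frames=[1,-] (faults so far: 1)
  step 2: ref 1 -> HIT, frames=[1,-] (faults so far: 1)
  step 3: ref 2 -> FAULT, frames=[1,2] (faults so far: 2)
  step 4: ref 3 -> FAULT, evict 1, frames=[3,2] (faults so far: 3)
  step 5: ref 6 -> FAULT, evict 2, frames=[3,6] (faults so far: 4)
  step 6: ref 1 -> FAULT, evict 3, frames=[1,6] (faults so far: 5)
  step 7: ref 7 -> FAULT, evict 6, frames=[1,7] (faults so far: 6)
  step 8: ref 1 -> HIT, frames=[1,7] (faults so far: 6)
  step 9: ref 3 -> FAULT, evict 7, frames=[1,3] (faults so far: 7)
  step 10: ref 3 -> HIT, frames=[1,3] (faults so far: 7)
  step 11: ref 5 -> FAULT, evict 1, frames=[5,3] (faults so far: 8)
  step 12: ref 5 -> HIT, frames=[5,3] (faults so far: 8)
  step 13: ref 2 -> FAULT, evict 3, frames=[5,2] (faults so far: 9)
  step 14: ref 1 -> FAULT, evict 5, frames=[1,2] (faults so far: 10)
  step 15: ref 3 -> FAULT, evict 2, frames=[1,3] (faults so far: 11)
  LRU total faults: 11
--- Optimal ---
  step 0: ref 1 -> FAULT, frames=[1,-] (faults so far: 1)
  step 1: ref 1 -> HIT, frames=[1,-] (faults so far: 1)
  step 2: ref 1 -> HIT, frames=[1,-] (faults so far: 1)
  step 3: ref 2 -> FAULT, frames=[1,2] (faults so far: 2)
  step 4: ref 3 -> FAULT, evict 2, frames=[1,3] (faults so far: 3)
  step 5: ref 6 -> FAULT, evict 3, frames=[1,6] (faults so far: 4)
  step 6: ref 1 -> HIT, frames=[1,6] (faults so far: 4)
  step 7: ref 7 -> FAULT, evict 6, frames=[1,7] (faults so far: 5)
  step 8: ref 1 -> HIT, frames=[1,7] (faults so far: 5)
  step 9: ref 3 -> FAULT, evict 7, frames=[1,3] (faults so far: 6)
  step 10: ref 3 -> HIT, frames=[1,3] (faults so far: 6)
  step 11: ref 5 -> FAULT, evict 3, frames=[1,5] (faults so far: 7)
  step 12: ref 5 -> HIT, frames=[1,5] (faults so far: 7)
  step 13: ref 2 -> FAULT, evict 5, frames=[1,2] (faults so far: 8)
  step 14: ref 1 -> HIT, frames=[1,2] (faults so far: 8)
  step 15: ref 3 -> FAULT, evict 1, frames=[3,2] (faults so far: 9)
  Optimal total faults: 9

Answer: 11 11 9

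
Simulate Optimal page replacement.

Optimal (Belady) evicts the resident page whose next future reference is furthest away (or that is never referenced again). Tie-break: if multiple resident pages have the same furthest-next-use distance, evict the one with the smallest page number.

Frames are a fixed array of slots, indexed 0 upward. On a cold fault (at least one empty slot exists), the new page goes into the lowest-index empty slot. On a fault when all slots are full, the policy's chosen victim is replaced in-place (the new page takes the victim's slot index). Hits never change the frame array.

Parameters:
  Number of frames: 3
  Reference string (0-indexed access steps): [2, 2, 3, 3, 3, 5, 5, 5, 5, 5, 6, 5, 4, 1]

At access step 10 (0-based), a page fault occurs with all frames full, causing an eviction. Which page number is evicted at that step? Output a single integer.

Step 0: ref 2 -> FAULT, frames=[2,-,-]
Step 1: ref 2 -> HIT, frames=[2,-,-]
Step 2: ref 3 -> FAULT, frames=[2,3,-]
Step 3: ref 3 -> HIT, frames=[2,3,-]
Step 4: ref 3 -> HIT, frames=[2,3,-]
Step 5: ref 5 -> FAULT, frames=[2,3,5]
Step 6: ref 5 -> HIT, frames=[2,3,5]
Step 7: ref 5 -> HIT, frames=[2,3,5]
Step 8: ref 5 -> HIT, frames=[2,3,5]
Step 9: ref 5 -> HIT, frames=[2,3,5]
Step 10: ref 6 -> FAULT, evict 2, frames=[6,3,5]
At step 10: evicted page 2

Answer: 2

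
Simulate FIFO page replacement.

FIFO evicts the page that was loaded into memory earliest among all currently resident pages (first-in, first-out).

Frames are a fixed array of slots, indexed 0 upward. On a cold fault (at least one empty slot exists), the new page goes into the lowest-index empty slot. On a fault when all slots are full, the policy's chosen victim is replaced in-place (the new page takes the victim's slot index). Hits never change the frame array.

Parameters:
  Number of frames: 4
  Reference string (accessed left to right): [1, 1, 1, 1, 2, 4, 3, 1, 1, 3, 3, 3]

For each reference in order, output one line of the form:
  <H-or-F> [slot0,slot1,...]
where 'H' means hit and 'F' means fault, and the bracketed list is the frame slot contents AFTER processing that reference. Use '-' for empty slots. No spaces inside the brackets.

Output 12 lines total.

F [1,-,-,-]
H [1,-,-,-]
H [1,-,-,-]
H [1,-,-,-]
F [1,2,-,-]
F [1,2,4,-]
F [1,2,4,3]
H [1,2,4,3]
H [1,2,4,3]
H [1,2,4,3]
H [1,2,4,3]
H [1,2,4,3]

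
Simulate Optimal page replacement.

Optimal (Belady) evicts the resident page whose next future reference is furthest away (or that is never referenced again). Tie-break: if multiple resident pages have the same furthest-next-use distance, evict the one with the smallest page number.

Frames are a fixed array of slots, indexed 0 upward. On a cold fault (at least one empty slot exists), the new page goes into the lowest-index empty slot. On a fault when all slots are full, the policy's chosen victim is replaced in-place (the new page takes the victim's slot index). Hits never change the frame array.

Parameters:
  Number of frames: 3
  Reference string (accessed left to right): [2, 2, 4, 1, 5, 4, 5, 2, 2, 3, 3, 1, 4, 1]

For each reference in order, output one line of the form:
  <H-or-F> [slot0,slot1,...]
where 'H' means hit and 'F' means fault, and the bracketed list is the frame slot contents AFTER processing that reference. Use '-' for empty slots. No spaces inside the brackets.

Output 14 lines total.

F [2,-,-]
H [2,-,-]
F [2,4,-]
F [2,4,1]
F [2,4,5]
H [2,4,5]
H [2,4,5]
H [2,4,5]
H [2,4,5]
F [3,4,5]
H [3,4,5]
F [1,4,5]
H [1,4,5]
H [1,4,5]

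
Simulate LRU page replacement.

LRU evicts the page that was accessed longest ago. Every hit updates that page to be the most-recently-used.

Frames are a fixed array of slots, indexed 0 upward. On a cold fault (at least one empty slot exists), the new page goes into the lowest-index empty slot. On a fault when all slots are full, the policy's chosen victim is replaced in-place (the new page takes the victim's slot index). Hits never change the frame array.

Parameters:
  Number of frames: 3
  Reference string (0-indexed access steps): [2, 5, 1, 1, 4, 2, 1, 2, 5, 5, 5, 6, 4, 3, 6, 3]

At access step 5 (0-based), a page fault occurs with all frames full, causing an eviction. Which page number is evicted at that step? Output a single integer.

Answer: 5

Derivation:
Step 0: ref 2 -> FAULT, frames=[2,-,-]
Step 1: ref 5 -> FAULT, frames=[2,5,-]
Step 2: ref 1 -> FAULT, frames=[2,5,1]
Step 3: ref 1 -> HIT, frames=[2,5,1]
Step 4: ref 4 -> FAULT, evict 2, frames=[4,5,1]
Step 5: ref 2 -> FAULT, evict 5, frames=[4,2,1]
At step 5: evicted page 5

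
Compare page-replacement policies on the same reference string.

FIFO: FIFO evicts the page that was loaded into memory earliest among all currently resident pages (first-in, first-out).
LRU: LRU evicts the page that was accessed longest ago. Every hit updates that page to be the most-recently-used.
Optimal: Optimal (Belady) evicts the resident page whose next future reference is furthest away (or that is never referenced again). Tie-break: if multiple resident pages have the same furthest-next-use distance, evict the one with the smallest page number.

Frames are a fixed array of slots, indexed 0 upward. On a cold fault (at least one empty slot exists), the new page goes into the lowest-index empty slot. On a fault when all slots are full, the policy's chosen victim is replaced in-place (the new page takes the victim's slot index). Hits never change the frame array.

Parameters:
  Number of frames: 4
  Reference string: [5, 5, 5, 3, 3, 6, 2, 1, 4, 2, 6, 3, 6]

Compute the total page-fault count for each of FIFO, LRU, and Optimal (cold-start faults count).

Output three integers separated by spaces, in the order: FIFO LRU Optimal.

Answer: 8 7 6

Derivation:
--- FIFO ---
  step 0: ref 5 -> FAULT, frames=[5,-,-,-] (faults so far: 1)
  step 1: ref 5 -> HIT, frames=[5,-,-,-] (faults so far: 1)
  step 2: ref 5 -> HIT, frames=[5,-,-,-] (faults so far: 1)
  step 3: ref 3 -> FAULT, frames=[5,3,-,-] (faults so far: 2)
  step 4: ref 3 -> HIT, frames=[5,3,-,-] (faults so far: 2)
  step 5: ref 6 -> FAULT, frames=[5,3,6,-] (faults so far: 3)
  step 6: ref 2 -> FAULT, frames=[5,3,6,2] (faults so far: 4)
  step 7: ref 1 -> FAULT, evict 5, frames=[1,3,6,2] (faults so far: 5)
  step 8: ref 4 -> FAULT, evict 3, frames=[1,4,6,2] (faults so far: 6)
  step 9: ref 2 -> HIT, frames=[1,4,6,2] (faults so far: 6)
  step 10: ref 6 -> HIT, frames=[1,4,6,2] (faults so far: 6)
  step 11: ref 3 -> FAULT, evict 6, frames=[1,4,3,2] (faults so far: 7)
  step 12: ref 6 -> FAULT, evict 2, frames=[1,4,3,6] (faults so far: 8)
  FIFO total faults: 8
--- LRU ---
  step 0: ref 5 -> FAULT, frames=[5,-,-,-] (faults so far: 1)
  step 1: ref 5 -> HIT, frames=[5,-,-,-] (faults so far: 1)
  step 2: ref 5 -> HIT, frames=[5,-,-,-] (faults so far: 1)
  step 3: ref 3 -> FAULT, frames=[5,3,-,-] (faults so far: 2)
  step 4: ref 3 -> HIT, frames=[5,3,-,-] (faults so far: 2)
  step 5: ref 6 -> FAULT, frames=[5,3,6,-] (faults so far: 3)
  step 6: ref 2 -> FAULT, frames=[5,3,6,2] (faults so far: 4)
  step 7: ref 1 -> FAULT, evict 5, frames=[1,3,6,2] (faults so far: 5)
  step 8: ref 4 -> FAULT, evict 3, frames=[1,4,6,2] (faults so far: 6)
  step 9: ref 2 -> HIT, frames=[1,4,6,2] (faults so far: 6)
  step 10: ref 6 -> HIT, frames=[1,4,6,2] (faults so far: 6)
  step 11: ref 3 -> FAULT, evict 1, frames=[3,4,6,2] (faults so far: 7)
  step 12: ref 6 -> HIT, frames=[3,4,6,2] (faults so far: 7)
  LRU total faults: 7
--- Optimal ---
  step 0: ref 5 -> FAULT, frames=[5,-,-,-] (faults so far: 1)
  step 1: ref 5 -> HIT, frames=[5,-,-,-] (faults so far: 1)
  step 2: ref 5 -> HIT, frames=[5,-,-,-] (faults so far: 1)
  step 3: ref 3 -> FAULT, frames=[5,3,-,-] (faults so far: 2)
  step 4: ref 3 -> HIT, frames=[5,3,-,-] (faults so far: 2)
  step 5: ref 6 -> FAULT, frames=[5,3,6,-] (faults so far: 3)
  step 6: ref 2 -> FAULT, frames=[5,3,6,2] (faults so far: 4)
  step 7: ref 1 -> FAULT, evict 5, frames=[1,3,6,2] (faults so far: 5)
  step 8: ref 4 -> FAULT, evict 1, frames=[4,3,6,2] (faults so far: 6)
  step 9: ref 2 -> HIT, frames=[4,3,6,2] (faults so far: 6)
  step 10: ref 6 -> HIT, frames=[4,3,6,2] (faults so far: 6)
  step 11: ref 3 -> HIT, frames=[4,3,6,2] (faults so far: 6)
  step 12: ref 6 -> HIT, frames=[4,3,6,2] (faults so far: 6)
  Optimal total faults: 6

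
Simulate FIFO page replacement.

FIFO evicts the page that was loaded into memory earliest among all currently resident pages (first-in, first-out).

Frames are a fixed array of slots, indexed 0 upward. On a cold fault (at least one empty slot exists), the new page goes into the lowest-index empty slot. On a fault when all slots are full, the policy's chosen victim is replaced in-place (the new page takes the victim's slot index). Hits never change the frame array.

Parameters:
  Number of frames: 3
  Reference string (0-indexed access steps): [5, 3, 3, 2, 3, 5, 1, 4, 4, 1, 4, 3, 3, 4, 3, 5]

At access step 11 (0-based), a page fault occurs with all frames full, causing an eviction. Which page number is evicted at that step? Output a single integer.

Answer: 2

Derivation:
Step 0: ref 5 -> FAULT, frames=[5,-,-]
Step 1: ref 3 -> FAULT, frames=[5,3,-]
Step 2: ref 3 -> HIT, frames=[5,3,-]
Step 3: ref 2 -> FAULT, frames=[5,3,2]
Step 4: ref 3 -> HIT, frames=[5,3,2]
Step 5: ref 5 -> HIT, frames=[5,3,2]
Step 6: ref 1 -> FAULT, evict 5, frames=[1,3,2]
Step 7: ref 4 -> FAULT, evict 3, frames=[1,4,2]
Step 8: ref 4 -> HIT, frames=[1,4,2]
Step 9: ref 1 -> HIT, frames=[1,4,2]
Step 10: ref 4 -> HIT, frames=[1,4,2]
Step 11: ref 3 -> FAULT, evict 2, frames=[1,4,3]
At step 11: evicted page 2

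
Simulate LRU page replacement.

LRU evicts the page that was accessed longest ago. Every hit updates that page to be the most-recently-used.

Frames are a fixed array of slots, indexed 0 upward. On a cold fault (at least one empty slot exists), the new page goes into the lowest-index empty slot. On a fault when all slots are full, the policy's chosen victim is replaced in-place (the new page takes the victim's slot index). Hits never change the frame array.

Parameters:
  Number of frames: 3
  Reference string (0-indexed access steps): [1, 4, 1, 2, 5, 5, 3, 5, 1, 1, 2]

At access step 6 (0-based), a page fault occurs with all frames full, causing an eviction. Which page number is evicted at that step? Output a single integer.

Step 0: ref 1 -> FAULT, frames=[1,-,-]
Step 1: ref 4 -> FAULT, frames=[1,4,-]
Step 2: ref 1 -> HIT, frames=[1,4,-]
Step 3: ref 2 -> FAULT, frames=[1,4,2]
Step 4: ref 5 -> FAULT, evict 4, frames=[1,5,2]
Step 5: ref 5 -> HIT, frames=[1,5,2]
Step 6: ref 3 -> FAULT, evict 1, frames=[3,5,2]
At step 6: evicted page 1

Answer: 1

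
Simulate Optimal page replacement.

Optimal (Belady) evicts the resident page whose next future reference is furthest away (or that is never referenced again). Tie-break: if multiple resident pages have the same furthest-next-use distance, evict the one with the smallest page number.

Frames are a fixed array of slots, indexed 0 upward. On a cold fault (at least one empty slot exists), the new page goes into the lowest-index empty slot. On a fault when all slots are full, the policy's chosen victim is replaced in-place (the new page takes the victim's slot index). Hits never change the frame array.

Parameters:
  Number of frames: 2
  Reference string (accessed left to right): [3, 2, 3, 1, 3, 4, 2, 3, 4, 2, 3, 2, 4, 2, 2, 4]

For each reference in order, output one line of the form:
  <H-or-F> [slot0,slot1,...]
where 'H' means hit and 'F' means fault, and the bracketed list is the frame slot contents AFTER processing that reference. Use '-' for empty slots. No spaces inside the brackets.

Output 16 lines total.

F [3,-]
F [3,2]
H [3,2]
F [3,1]
H [3,1]
F [3,4]
F [3,2]
H [3,2]
F [4,2]
H [4,2]
F [3,2]
H [3,2]
F [4,2]
H [4,2]
H [4,2]
H [4,2]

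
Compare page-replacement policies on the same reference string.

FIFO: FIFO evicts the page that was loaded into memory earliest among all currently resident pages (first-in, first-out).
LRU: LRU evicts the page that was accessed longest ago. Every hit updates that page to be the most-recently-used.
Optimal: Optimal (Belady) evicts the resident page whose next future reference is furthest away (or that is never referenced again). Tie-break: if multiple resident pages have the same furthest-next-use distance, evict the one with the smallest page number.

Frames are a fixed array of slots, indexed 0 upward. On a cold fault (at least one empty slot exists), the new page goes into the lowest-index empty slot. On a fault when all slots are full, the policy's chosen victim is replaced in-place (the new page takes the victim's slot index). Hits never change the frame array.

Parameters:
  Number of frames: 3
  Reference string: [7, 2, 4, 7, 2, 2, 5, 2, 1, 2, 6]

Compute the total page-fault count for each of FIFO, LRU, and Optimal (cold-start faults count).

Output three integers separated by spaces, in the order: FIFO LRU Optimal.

Answer: 7 6 6

Derivation:
--- FIFO ---
  step 0: ref 7 -> FAULT, frames=[7,-,-] (faults so far: 1)
  step 1: ref 2 -> FAULT, frames=[7,2,-] (faults so far: 2)
  step 2: ref 4 -> FAULT, frames=[7,2,4] (faults so far: 3)
  step 3: ref 7 -> HIT, frames=[7,2,4] (faults so far: 3)
  step 4: ref 2 -> HIT, frames=[7,2,4] (faults so far: 3)
  step 5: ref 2 -> HIT, frames=[7,2,4] (faults so far: 3)
  step 6: ref 5 -> FAULT, evict 7, frames=[5,2,4] (faults so far: 4)
  step 7: ref 2 -> HIT, frames=[5,2,4] (faults so far: 4)
  step 8: ref 1 -> FAULT, evict 2, frames=[5,1,4] (faults so far: 5)
  step 9: ref 2 -> FAULT, evict 4, frames=[5,1,2] (faults so far: 6)
  step 10: ref 6 -> FAULT, evict 5, frames=[6,1,2] (faults so far: 7)
  FIFO total faults: 7
--- LRU ---
  step 0: ref 7 -> FAULT, frames=[7,-,-] (faults so far: 1)
  step 1: ref 2 -> FAULT, frames=[7,2,-] (faults so far: 2)
  step 2: ref 4 -> FAULT, frames=[7,2,4] (faults so far: 3)
  step 3: ref 7 -> HIT, frames=[7,2,4] (faults so far: 3)
  step 4: ref 2 -> HIT, frames=[7,2,4] (faults so far: 3)
  step 5: ref 2 -> HIT, frames=[7,2,4] (faults so far: 3)
  step 6: ref 5 -> FAULT, evict 4, frames=[7,2,5] (faults so far: 4)
  step 7: ref 2 -> HIT, frames=[7,2,5] (faults so far: 4)
  step 8: ref 1 -> FAULT, evict 7, frames=[1,2,5] (faults so far: 5)
  step 9: ref 2 -> HIT, frames=[1,2,5] (faults so far: 5)
  step 10: ref 6 -> FAULT, evict 5, frames=[1,2,6] (faults so far: 6)
  LRU total faults: 6
--- Optimal ---
  step 0: ref 7 -> FAULT, frames=[7,-,-] (faults so far: 1)
  step 1: ref 2 -> FAULT, frames=[7,2,-] (faults so far: 2)
  step 2: ref 4 -> FAULT, frames=[7,2,4] (faults so far: 3)
  step 3: ref 7 -> HIT, frames=[7,2,4] (faults so far: 3)
  step 4: ref 2 -> HIT, frames=[7,2,4] (faults so far: 3)
  step 5: ref 2 -> HIT, frames=[7,2,4] (faults so far: 3)
  step 6: ref 5 -> FAULT, evict 4, frames=[7,2,5] (faults so far: 4)
  step 7: ref 2 -> HIT, frames=[7,2,5] (faults so far: 4)
  step 8: ref 1 -> FAULT, evict 5, frames=[7,2,1] (faults so far: 5)
  step 9: ref 2 -> HIT, frames=[7,2,1] (faults so far: 5)
  step 10: ref 6 -> FAULT, evict 1, frames=[7,2,6] (faults so far: 6)
  Optimal total faults: 6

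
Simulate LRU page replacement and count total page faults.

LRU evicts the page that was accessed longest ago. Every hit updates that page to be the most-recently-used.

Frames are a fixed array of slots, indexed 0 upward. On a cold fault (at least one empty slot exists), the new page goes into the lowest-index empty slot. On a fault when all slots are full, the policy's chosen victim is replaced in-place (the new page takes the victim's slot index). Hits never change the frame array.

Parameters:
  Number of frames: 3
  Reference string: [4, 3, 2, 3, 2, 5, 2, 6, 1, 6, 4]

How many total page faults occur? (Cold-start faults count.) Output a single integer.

Answer: 7

Derivation:
Step 0: ref 4 → FAULT, frames=[4,-,-]
Step 1: ref 3 → FAULT, frames=[4,3,-]
Step 2: ref 2 → FAULT, frames=[4,3,2]
Step 3: ref 3 → HIT, frames=[4,3,2]
Step 4: ref 2 → HIT, frames=[4,3,2]
Step 5: ref 5 → FAULT (evict 4), frames=[5,3,2]
Step 6: ref 2 → HIT, frames=[5,3,2]
Step 7: ref 6 → FAULT (evict 3), frames=[5,6,2]
Step 8: ref 1 → FAULT (evict 5), frames=[1,6,2]
Step 9: ref 6 → HIT, frames=[1,6,2]
Step 10: ref 4 → FAULT (evict 2), frames=[1,6,4]
Total faults: 7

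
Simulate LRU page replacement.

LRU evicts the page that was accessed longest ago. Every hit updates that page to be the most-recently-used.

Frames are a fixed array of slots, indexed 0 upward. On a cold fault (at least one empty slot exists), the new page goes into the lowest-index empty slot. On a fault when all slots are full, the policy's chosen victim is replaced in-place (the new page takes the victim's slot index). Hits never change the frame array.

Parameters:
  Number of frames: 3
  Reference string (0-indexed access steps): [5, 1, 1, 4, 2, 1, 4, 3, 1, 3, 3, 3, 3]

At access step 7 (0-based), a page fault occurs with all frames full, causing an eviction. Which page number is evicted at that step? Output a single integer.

Step 0: ref 5 -> FAULT, frames=[5,-,-]
Step 1: ref 1 -> FAULT, frames=[5,1,-]
Step 2: ref 1 -> HIT, frames=[5,1,-]
Step 3: ref 4 -> FAULT, frames=[5,1,4]
Step 4: ref 2 -> FAULT, evict 5, frames=[2,1,4]
Step 5: ref 1 -> HIT, frames=[2,1,4]
Step 6: ref 4 -> HIT, frames=[2,1,4]
Step 7: ref 3 -> FAULT, evict 2, frames=[3,1,4]
At step 7: evicted page 2

Answer: 2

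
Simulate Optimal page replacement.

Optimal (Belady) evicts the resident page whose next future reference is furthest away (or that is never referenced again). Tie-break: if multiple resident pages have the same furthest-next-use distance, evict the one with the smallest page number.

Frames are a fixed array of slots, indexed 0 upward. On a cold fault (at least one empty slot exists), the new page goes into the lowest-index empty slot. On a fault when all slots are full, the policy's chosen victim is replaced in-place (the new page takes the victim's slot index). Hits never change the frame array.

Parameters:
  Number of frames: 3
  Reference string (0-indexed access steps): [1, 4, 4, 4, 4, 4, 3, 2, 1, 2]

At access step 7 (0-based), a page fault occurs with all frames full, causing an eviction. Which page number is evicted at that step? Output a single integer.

Answer: 3

Derivation:
Step 0: ref 1 -> FAULT, frames=[1,-,-]
Step 1: ref 4 -> FAULT, frames=[1,4,-]
Step 2: ref 4 -> HIT, frames=[1,4,-]
Step 3: ref 4 -> HIT, frames=[1,4,-]
Step 4: ref 4 -> HIT, frames=[1,4,-]
Step 5: ref 4 -> HIT, frames=[1,4,-]
Step 6: ref 3 -> FAULT, frames=[1,4,3]
Step 7: ref 2 -> FAULT, evict 3, frames=[1,4,2]
At step 7: evicted page 3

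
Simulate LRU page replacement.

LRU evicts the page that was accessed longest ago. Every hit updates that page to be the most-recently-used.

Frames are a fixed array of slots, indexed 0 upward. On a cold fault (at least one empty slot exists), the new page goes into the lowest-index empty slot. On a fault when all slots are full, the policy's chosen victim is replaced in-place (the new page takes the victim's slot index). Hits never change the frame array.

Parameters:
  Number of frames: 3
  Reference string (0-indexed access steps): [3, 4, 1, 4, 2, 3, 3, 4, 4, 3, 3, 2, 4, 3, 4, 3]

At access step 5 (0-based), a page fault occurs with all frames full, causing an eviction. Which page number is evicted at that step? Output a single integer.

Answer: 1

Derivation:
Step 0: ref 3 -> FAULT, frames=[3,-,-]
Step 1: ref 4 -> FAULT, frames=[3,4,-]
Step 2: ref 1 -> FAULT, frames=[3,4,1]
Step 3: ref 4 -> HIT, frames=[3,4,1]
Step 4: ref 2 -> FAULT, evict 3, frames=[2,4,1]
Step 5: ref 3 -> FAULT, evict 1, frames=[2,4,3]
At step 5: evicted page 1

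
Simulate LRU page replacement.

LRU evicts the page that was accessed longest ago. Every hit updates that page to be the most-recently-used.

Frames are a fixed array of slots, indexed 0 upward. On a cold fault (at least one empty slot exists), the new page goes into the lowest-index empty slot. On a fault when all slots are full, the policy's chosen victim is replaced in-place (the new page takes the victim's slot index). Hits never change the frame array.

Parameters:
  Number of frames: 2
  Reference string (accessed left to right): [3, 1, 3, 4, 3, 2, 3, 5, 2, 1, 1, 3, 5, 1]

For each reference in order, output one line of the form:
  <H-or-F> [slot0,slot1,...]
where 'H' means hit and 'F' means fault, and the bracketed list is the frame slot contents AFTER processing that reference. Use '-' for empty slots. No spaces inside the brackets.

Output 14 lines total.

F [3,-]
F [3,1]
H [3,1]
F [3,4]
H [3,4]
F [3,2]
H [3,2]
F [3,5]
F [2,5]
F [2,1]
H [2,1]
F [3,1]
F [3,5]
F [1,5]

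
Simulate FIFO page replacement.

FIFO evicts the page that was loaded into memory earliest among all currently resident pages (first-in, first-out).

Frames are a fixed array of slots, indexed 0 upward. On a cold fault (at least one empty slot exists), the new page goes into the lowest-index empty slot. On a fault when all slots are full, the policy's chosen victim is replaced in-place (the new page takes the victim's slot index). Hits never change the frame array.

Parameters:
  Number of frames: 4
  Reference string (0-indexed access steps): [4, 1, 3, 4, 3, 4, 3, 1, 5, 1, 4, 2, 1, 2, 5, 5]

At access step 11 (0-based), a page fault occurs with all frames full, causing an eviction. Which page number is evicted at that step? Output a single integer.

Step 0: ref 4 -> FAULT, frames=[4,-,-,-]
Step 1: ref 1 -> FAULT, frames=[4,1,-,-]
Step 2: ref 3 -> FAULT, frames=[4,1,3,-]
Step 3: ref 4 -> HIT, frames=[4,1,3,-]
Step 4: ref 3 -> HIT, frames=[4,1,3,-]
Step 5: ref 4 -> HIT, frames=[4,1,3,-]
Step 6: ref 3 -> HIT, frames=[4,1,3,-]
Step 7: ref 1 -> HIT, frames=[4,1,3,-]
Step 8: ref 5 -> FAULT, frames=[4,1,3,5]
Step 9: ref 1 -> HIT, frames=[4,1,3,5]
Step 10: ref 4 -> HIT, frames=[4,1,3,5]
Step 11: ref 2 -> FAULT, evict 4, frames=[2,1,3,5]
At step 11: evicted page 4

Answer: 4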